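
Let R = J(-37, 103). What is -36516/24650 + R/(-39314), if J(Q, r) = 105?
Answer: -42299361/28502650 ≈ -1.4841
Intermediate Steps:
R = 105
-36516/24650 + R/(-39314) = -36516/24650 + 105/(-39314) = -36516*1/24650 + 105*(-1/39314) = -1074/725 - 105/39314 = -42299361/28502650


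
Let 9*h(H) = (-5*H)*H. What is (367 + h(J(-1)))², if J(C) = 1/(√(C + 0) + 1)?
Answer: 43639211/324 + 1835*I/9 ≈ 1.3469e+5 + 203.89*I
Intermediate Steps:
J(C) = 1/(1 + √C) (J(C) = 1/(√C + 1) = 1/(1 + √C))
h(H) = -5*H²/9 (h(H) = ((-5*H)*H)/9 = (-5*H²)/9 = -5*H²/9)
(367 + h(J(-1)))² = (367 - 5/(9*(1 + √(-1))²))² = (367 - 5/(9*(1 + I)²))² = (367 - 5*(1 - I)²/4/9)² = (367 - 5*(1 - I)²/36)²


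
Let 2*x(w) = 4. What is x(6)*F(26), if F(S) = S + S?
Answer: 104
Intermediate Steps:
x(w) = 2 (x(w) = (½)*4 = 2)
F(S) = 2*S
x(6)*F(26) = 2*(2*26) = 2*52 = 104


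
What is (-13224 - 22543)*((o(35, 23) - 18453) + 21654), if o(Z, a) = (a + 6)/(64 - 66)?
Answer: -227943091/2 ≈ -1.1397e+8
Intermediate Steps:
o(Z, a) = -3 - a/2 (o(Z, a) = (6 + a)/(-2) = (6 + a)*(-½) = -3 - a/2)
(-13224 - 22543)*((o(35, 23) - 18453) + 21654) = (-13224 - 22543)*(((-3 - ½*23) - 18453) + 21654) = -35767*(((-3 - 23/2) - 18453) + 21654) = -35767*((-29/2 - 18453) + 21654) = -35767*(-36935/2 + 21654) = -35767*6373/2 = -227943091/2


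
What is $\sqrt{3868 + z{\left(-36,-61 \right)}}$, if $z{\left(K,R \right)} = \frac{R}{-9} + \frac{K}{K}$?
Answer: $\frac{\sqrt{34882}}{3} \approx 62.256$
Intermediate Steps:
$z{\left(K,R \right)} = 1 - \frac{R}{9}$ ($z{\left(K,R \right)} = R \left(- \frac{1}{9}\right) + 1 = - \frac{R}{9} + 1 = 1 - \frac{R}{9}$)
$\sqrt{3868 + z{\left(-36,-61 \right)}} = \sqrt{3868 + \left(1 - - \frac{61}{9}\right)} = \sqrt{3868 + \left(1 + \frac{61}{9}\right)} = \sqrt{3868 + \frac{70}{9}} = \sqrt{\frac{34882}{9}} = \frac{\sqrt{34882}}{3}$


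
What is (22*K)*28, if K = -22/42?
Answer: -968/3 ≈ -322.67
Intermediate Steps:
K = -11/21 (K = -22*1/42 = -11/21 ≈ -0.52381)
(22*K)*28 = (22*(-11/21))*28 = -242/21*28 = -968/3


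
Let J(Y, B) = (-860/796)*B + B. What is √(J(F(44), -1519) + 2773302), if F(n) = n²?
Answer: 7*√2241436102/199 ≈ 1665.4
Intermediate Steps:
J(Y, B) = -16*B/199 (J(Y, B) = (-860*1/796)*B + B = -215*B/199 + B = -16*B/199)
√(J(F(44), -1519) + 2773302) = √(-16/199*(-1519) + 2773302) = √(24304/199 + 2773302) = √(551911402/199) = 7*√2241436102/199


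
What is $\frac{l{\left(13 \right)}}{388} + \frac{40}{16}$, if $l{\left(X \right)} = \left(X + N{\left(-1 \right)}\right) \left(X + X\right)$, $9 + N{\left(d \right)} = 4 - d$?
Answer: $\frac{301}{97} \approx 3.1031$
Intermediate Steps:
$N{\left(d \right)} = -5 - d$ ($N{\left(d \right)} = -9 - \left(-4 + d\right) = -5 - d$)
$l{\left(X \right)} = 2 X \left(-4 + X\right)$ ($l{\left(X \right)} = \left(X - 4\right) \left(X + X\right) = \left(X + \left(-5 + 1\right)\right) 2 X = \left(X - 4\right) 2 X = \left(-4 + X\right) 2 X = 2 X \left(-4 + X\right)$)
$\frac{l{\left(13 \right)}}{388} + \frac{40}{16} = \frac{2 \cdot 13 \left(-4 + 13\right)}{388} + \frac{40}{16} = 2 \cdot 13 \cdot 9 \cdot \frac{1}{388} + 40 \cdot \frac{1}{16} = 234 \cdot \frac{1}{388} + \frac{5}{2} = \frac{117}{194} + \frac{5}{2} = \frac{301}{97}$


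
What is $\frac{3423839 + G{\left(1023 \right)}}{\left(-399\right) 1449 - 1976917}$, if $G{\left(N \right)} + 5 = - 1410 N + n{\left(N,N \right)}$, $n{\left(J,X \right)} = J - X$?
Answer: $- \frac{495351}{638767} \approx -0.77548$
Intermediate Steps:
$G{\left(N \right)} = -5 - 1410 N$ ($G{\left(N \right)} = -5 + \left(- 1410 N + \left(N - N\right)\right) = -5 + \left(- 1410 N + 0\right) = -5 - 1410 N$)
$\frac{3423839 + G{\left(1023 \right)}}{\left(-399\right) 1449 - 1976917} = \frac{3423839 - 1442435}{\left(-399\right) 1449 - 1976917} = \frac{3423839 - 1442435}{-578151 - 1976917} = \frac{3423839 - 1442435}{-2555068} = 1981404 \left(- \frac{1}{2555068}\right) = - \frac{495351}{638767}$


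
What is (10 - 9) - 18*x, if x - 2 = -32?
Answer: 541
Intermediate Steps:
x = -30 (x = 2 - 32 = -30)
(10 - 9) - 18*x = (10 - 9) - 18*(-30) = 1 + 540 = 541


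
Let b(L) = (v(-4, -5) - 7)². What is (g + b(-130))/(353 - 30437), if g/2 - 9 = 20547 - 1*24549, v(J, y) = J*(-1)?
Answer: 2659/10028 ≈ 0.26516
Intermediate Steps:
v(J, y) = -J
g = -7986 (g = 18 + 2*(20547 - 1*24549) = 18 + 2*(20547 - 24549) = 18 + 2*(-4002) = 18 - 8004 = -7986)
b(L) = 9 (b(L) = (-1*(-4) - 7)² = (4 - 7)² = (-3)² = 9)
(g + b(-130))/(353 - 30437) = (-7986 + 9)/(353 - 30437) = -7977/(-30084) = -7977*(-1/30084) = 2659/10028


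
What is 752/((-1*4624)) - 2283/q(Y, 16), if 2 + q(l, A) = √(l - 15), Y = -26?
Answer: 439153/4335 + 761*I*√41/15 ≈ 101.3 + 324.85*I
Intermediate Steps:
q(l, A) = -2 + √(-15 + l) (q(l, A) = -2 + √(l - 15) = -2 + √(-15 + l))
752/((-1*4624)) - 2283/q(Y, 16) = 752/((-1*4624)) - 2283/(-2 + √(-15 - 26)) = 752/(-4624) - 2283/(-2 + √(-41)) = 752*(-1/4624) - 2283/(-2 + I*√41) = -47/289 - 2283/(-2 + I*√41)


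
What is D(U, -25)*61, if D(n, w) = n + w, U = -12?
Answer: -2257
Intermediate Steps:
D(U, -25)*61 = (-12 - 25)*61 = -37*61 = -2257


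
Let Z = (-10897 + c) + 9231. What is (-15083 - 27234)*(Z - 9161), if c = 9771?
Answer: 44686752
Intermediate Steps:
Z = 8105 (Z = (-10897 + 9771) + 9231 = -1126 + 9231 = 8105)
(-15083 - 27234)*(Z - 9161) = (-15083 - 27234)*(8105 - 9161) = -42317*(-1056) = 44686752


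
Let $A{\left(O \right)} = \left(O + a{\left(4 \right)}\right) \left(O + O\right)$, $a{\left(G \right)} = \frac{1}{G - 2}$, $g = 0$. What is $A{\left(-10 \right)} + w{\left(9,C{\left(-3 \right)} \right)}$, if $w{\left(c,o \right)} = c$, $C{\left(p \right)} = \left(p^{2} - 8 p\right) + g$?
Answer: $199$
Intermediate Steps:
$a{\left(G \right)} = \frac{1}{-2 + G}$
$C{\left(p \right)} = p^{2} - 8 p$ ($C{\left(p \right)} = \left(p^{2} - 8 p\right) + 0 = p^{2} - 8 p$)
$A{\left(O \right)} = 2 O \left(\frac{1}{2} + O\right)$ ($A{\left(O \right)} = \left(O + \frac{1}{-2 + 4}\right) \left(O + O\right) = \left(O + \frac{1}{2}\right) 2 O = \left(\frac{1}{2} + O\right) 2 O = 2 O \left(\frac{1}{2} + O\right)$)
$A{\left(-10 \right)} + w{\left(9,C{\left(-3 \right)} \right)} = - 10 \left(1 + 2 \left(-10\right)\right) + 9 = - 10 \left(1 - 20\right) + 9 = \left(-10\right) \left(-19\right) + 9 = 190 + 9 = 199$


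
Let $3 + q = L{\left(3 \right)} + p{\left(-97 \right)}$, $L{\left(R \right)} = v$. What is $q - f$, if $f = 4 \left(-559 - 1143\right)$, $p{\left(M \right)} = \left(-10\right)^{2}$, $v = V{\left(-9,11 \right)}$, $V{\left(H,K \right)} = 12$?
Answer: $6917$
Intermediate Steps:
$v = 12$
$L{\left(R \right)} = 12$
$p{\left(M \right)} = 100$
$f = -6808$ ($f = 4 \left(-559 - 1143\right) = 4 \left(-1702\right) = -6808$)
$q = 109$ ($q = -3 + \left(12 + 100\right) = -3 + 112 = 109$)
$q - f = 109 - -6808 = 109 + 6808 = 6917$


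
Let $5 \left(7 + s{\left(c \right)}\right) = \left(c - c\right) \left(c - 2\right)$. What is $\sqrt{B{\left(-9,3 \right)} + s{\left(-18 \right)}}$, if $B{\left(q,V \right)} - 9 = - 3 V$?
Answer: $i \sqrt{7} \approx 2.6458 i$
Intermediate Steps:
$B{\left(q,V \right)} = 9 - 3 V$
$s{\left(c \right)} = -7$ ($s{\left(c \right)} = -7 + \frac{\left(c - c\right) \left(c - 2\right)}{5} = -7 + \frac{0 \left(-2 + c\right)}{5} = -7 + \frac{1}{5} \cdot 0 = -7 + 0 = -7$)
$\sqrt{B{\left(-9,3 \right)} + s{\left(-18 \right)}} = \sqrt{\left(9 - 9\right) - 7} = \sqrt{0 - 7} = \sqrt{-7} = i \sqrt{7}$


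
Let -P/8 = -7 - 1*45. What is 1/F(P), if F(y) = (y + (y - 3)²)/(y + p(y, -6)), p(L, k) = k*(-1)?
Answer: 422/170985 ≈ 0.0024681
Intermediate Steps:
p(L, k) = -k
P = 416 (P = -8*(-7 - 1*45) = -8*(-7 - 45) = -8*(-52) = 416)
F(y) = (y + (-3 + y)²)/(6 + y) (F(y) = (y + (y - 3)²)/(y - 1*(-6)) = (y + (-3 + y)²)/(y + 6) = (y + (-3 + y)²)/(6 + y))
1/F(P) = 1/((416 + (-3 + 416)²)/(6 + 416)) = 1/((416 + 413²)/422) = 1/((416 + 170569)/422) = 1/((1/422)*170985) = 1/(170985/422) = 422/170985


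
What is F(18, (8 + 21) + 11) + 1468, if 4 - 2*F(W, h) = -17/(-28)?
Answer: 82303/56 ≈ 1469.7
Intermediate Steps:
F(W, h) = 95/56 (F(W, h) = 2 - (-17)/(2*(-28)) = 2 - (-17)*(-1)/(2*28) = 2 - ½*17/28 = 2 - 17/56 = 95/56)
F(18, (8 + 21) + 11) + 1468 = 95/56 + 1468 = 82303/56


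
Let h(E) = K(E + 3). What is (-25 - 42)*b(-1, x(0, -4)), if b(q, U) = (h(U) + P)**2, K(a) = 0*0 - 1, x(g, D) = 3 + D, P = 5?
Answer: -1072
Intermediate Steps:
K(a) = -1 (K(a) = 0 - 1 = -1)
h(E) = -1
b(q, U) = 16 (b(q, U) = (-1 + 5)**2 = 4**2 = 16)
(-25 - 42)*b(-1, x(0, -4)) = (-25 - 42)*16 = -67*16 = -1072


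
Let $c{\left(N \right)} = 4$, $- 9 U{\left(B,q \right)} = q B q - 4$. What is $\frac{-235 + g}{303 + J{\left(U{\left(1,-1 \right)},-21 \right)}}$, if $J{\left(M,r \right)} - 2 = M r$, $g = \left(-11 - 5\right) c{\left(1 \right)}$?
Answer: $- \frac{299}{298} \approx -1.0034$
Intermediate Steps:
$U{\left(B,q \right)} = \frac{4}{9} - \frac{B q^{2}}{9}$ ($U{\left(B,q \right)} = - \frac{q B q - 4}{9} = - \frac{B q q - 4}{9} = - \frac{B q^{2} - 4}{9} = - \frac{-4 + B q^{2}}{9} = \frac{4}{9} - \frac{B q^{2}}{9}$)
$g = -64$ ($g = \left(-11 - 5\right) 4 = \left(-16\right) 4 = -64$)
$J{\left(M,r \right)} = 2 + M r$
$\frac{-235 + g}{303 + J{\left(U{\left(1,-1 \right)},-21 \right)}} = \frac{-235 - 64}{303 + \left(2 + \left(\frac{4}{9} - \frac{\left(-1\right)^{2}}{9}\right) \left(-21\right)\right)} = - \frac{299}{303 + \left(2 + \left(\frac{4}{9} - \frac{1}{9} \cdot 1\right) \left(-21\right)\right)} = - \frac{299}{303 + \left(2 + \left(\frac{4}{9} - \frac{1}{9}\right) \left(-21\right)\right)} = - \frac{299}{303 + \left(2 + \frac{1}{3} \left(-21\right)\right)} = - \frac{299}{303 + \left(2 - 7\right)} = - \frac{299}{303 - 5} = - \frac{299}{298}$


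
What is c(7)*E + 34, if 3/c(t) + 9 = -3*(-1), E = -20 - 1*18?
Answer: 53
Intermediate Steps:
E = -38 (E = -20 - 18 = -38)
c(t) = -½ (c(t) = 3/(-9 - 3*(-1)) = 3/(-9 + 3) = 3/(-6) = 3*(-⅙) = -½)
c(7)*E + 34 = -½*(-38) + 34 = 19 + 34 = 53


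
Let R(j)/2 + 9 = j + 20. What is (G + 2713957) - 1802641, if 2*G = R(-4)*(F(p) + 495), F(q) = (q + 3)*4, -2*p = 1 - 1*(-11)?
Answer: 914697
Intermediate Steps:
p = -6 (p = -(1 - 1*(-11))/2 = -(1 + 11)/2 = -1/2*12 = -6)
R(j) = 22 + 2*j (R(j) = -18 + 2*(j + 20) = -18 + 2*(20 + j) = -18 + (40 + 2*j) = 22 + 2*j)
F(q) = 12 + 4*q (F(q) = (3 + q)*4 = 12 + 4*q)
G = 3381 (G = ((22 + 2*(-4))*((12 + 4*(-6)) + 495))/2 = ((22 - 8)*((12 - 24) + 495))/2 = (14*(-12 + 495))/2 = (14*483)/2 = (1/2)*6762 = 3381)
(G + 2713957) - 1802641 = (3381 + 2713957) - 1802641 = 2717338 - 1802641 = 914697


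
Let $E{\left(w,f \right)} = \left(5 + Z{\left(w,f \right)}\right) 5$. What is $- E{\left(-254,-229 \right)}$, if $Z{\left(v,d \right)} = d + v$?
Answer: $2390$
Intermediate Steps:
$E{\left(w,f \right)} = 25 + 5 f + 5 w$ ($E{\left(w,f \right)} = \left(5 + \left(f + w\right)\right) 5 = \left(5 + f + w\right) 5 = 25 + 5 f + 5 w$)
$- E{\left(-254,-229 \right)} = - (25 + 5 \left(-229\right) + 5 \left(-254\right)) = - (25 - 1145 - 1270) = \left(-1\right) \left(-2390\right) = 2390$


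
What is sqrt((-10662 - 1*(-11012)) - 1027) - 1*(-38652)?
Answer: 38652 + I*sqrt(677) ≈ 38652.0 + 26.019*I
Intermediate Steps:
sqrt((-10662 - 1*(-11012)) - 1027) - 1*(-38652) = sqrt((-10662 + 11012) - 1027) + 38652 = sqrt(350 - 1027) + 38652 = sqrt(-677) + 38652 = I*sqrt(677) + 38652 = 38652 + I*sqrt(677)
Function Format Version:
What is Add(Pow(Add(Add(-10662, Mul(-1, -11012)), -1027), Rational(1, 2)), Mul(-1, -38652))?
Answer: Add(38652, Mul(I, Pow(677, Rational(1, 2)))) ≈ Add(38652., Mul(26.019, I))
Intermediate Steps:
Add(Pow(Add(Add(-10662, Mul(-1, -11012)), -1027), Rational(1, 2)), Mul(-1, -38652)) = Add(Pow(Add(Add(-10662, 11012), -1027), Rational(1, 2)), 38652) = Add(Pow(Add(350, -1027), Rational(1, 2)), 38652) = Add(Pow(-677, Rational(1, 2)), 38652) = Add(Mul(I, Pow(677, Rational(1, 2))), 38652) = Add(38652, Mul(I, Pow(677, Rational(1, 2))))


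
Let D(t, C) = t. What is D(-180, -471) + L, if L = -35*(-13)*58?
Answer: 26210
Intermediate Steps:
L = 26390 (L = 455*58 = 26390)
D(-180, -471) + L = -180 + 26390 = 26210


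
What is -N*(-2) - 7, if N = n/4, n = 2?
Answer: -6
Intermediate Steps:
N = ½ (N = 2/4 = 2*(¼) = ½ ≈ 0.50000)
-N*(-2) - 7 = -(-2)/2 - 7 = -1*(-1) - 7 = 1 - 7 = -6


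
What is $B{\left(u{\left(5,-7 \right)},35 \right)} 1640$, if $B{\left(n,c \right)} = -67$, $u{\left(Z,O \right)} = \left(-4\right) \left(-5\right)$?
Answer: $-109880$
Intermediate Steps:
$u{\left(Z,O \right)} = 20$
$B{\left(u{\left(5,-7 \right)},35 \right)} 1640 = \left(-67\right) 1640 = -109880$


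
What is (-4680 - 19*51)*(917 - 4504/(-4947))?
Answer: -8550520349/1649 ≈ -5.1853e+6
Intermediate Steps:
(-4680 - 19*51)*(917 - 4504/(-4947)) = (-4680 - 969)*(917 - 4504*(-1/4947)) = -5649*(917 + 4504/4947) = -5649*4540903/4947 = -8550520349/1649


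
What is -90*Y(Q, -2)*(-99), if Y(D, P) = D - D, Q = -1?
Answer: 0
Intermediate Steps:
Y(D, P) = 0
-90*Y(Q, -2)*(-99) = -90*0*(-99) = 0*(-99) = 0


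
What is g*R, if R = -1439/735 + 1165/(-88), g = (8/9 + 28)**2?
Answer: -1661112830/130977 ≈ -12682.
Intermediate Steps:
g = 67600/81 (g = (8*(1/9) + 28)**2 = (8/9 + 28)**2 = (260/9)**2 = 67600/81 ≈ 834.57)
R = -982907/64680 (R = -1439*1/735 + 1165*(-1/88) = -1439/735 - 1165/88 = -982907/64680 ≈ -15.196)
g*R = (67600/81)*(-982907/64680) = -1661112830/130977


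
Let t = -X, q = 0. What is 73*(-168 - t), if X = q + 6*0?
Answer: -12264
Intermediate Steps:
X = 0 (X = 0 + 6*0 = 0 + 0 = 0)
t = 0 (t = -1*0 = 0)
73*(-168 - t) = 73*(-168 - 1*0) = 73*(-168 + 0) = 73*(-168) = -12264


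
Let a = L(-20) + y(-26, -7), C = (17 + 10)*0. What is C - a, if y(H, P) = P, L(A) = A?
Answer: 27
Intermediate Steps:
C = 0 (C = 27*0 = 0)
a = -27 (a = -20 - 7 = -27)
C - a = 0 - 1*(-27) = 0 + 27 = 27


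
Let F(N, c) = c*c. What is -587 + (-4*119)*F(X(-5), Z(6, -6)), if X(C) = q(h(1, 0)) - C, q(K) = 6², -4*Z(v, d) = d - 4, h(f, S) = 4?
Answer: -3562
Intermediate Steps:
Z(v, d) = 1 - d/4 (Z(v, d) = -(d - 4)/4 = -(-4 + d)/4 = 1 - d/4)
q(K) = 36
X(C) = 36 - C
F(N, c) = c²
-587 + (-4*119)*F(X(-5), Z(6, -6)) = -587 + (-4*119)*(1 - ¼*(-6))² = -587 - 476*(1 + 3/2)² = -587 - 476*(5/2)² = -587 - 476*25/4 = -587 - 2975 = -3562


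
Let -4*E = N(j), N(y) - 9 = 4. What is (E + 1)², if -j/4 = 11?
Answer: 81/16 ≈ 5.0625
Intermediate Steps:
j = -44 (j = -4*11 = -44)
N(y) = 13 (N(y) = 9 + 4 = 13)
E = -13/4 (E = -¼*13 = -13/4 ≈ -3.2500)
(E + 1)² = (-13/4 + 1)² = (-9/4)² = 81/16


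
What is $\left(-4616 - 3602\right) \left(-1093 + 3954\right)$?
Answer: $-23511698$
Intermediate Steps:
$\left(-4616 - 3602\right) \left(-1093 + 3954\right) = \left(-8218\right) 2861 = -23511698$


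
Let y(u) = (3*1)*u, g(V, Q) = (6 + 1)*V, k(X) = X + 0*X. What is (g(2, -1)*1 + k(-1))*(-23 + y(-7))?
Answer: -572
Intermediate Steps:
k(X) = X (k(X) = X + 0 = X)
g(V, Q) = 7*V
y(u) = 3*u
(g(2, -1)*1 + k(-1))*(-23 + y(-7)) = ((7*2)*1 - 1)*(-23 + 3*(-7)) = (14*1 - 1)*(-23 - 21) = (14 - 1)*(-44) = 13*(-44) = -572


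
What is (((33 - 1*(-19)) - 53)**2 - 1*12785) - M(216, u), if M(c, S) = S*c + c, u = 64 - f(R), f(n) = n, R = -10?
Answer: -28984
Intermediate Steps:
u = 74 (u = 64 - 1*(-10) = 64 + 10 = 74)
M(c, S) = c + S*c
(((33 - 1*(-19)) - 53)**2 - 1*12785) - M(216, u) = (((33 - 1*(-19)) - 53)**2 - 1*12785) - 216*(1 + 74) = (((33 + 19) - 53)**2 - 12785) - 216*75 = ((52 - 53)**2 - 12785) - 1*16200 = ((-1)**2 - 12785) - 16200 = (1 - 12785) - 16200 = -12784 - 16200 = -28984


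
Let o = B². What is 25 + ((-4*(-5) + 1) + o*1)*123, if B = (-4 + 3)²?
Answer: 2731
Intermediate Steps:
B = 1 (B = (-1)² = 1)
o = 1 (o = 1² = 1)
25 + ((-4*(-5) + 1) + o*1)*123 = 25 + ((-4*(-5) + 1) + 1*1)*123 = 25 + ((20 + 1) + 1)*123 = 25 + (21 + 1)*123 = 25 + 22*123 = 25 + 2706 = 2731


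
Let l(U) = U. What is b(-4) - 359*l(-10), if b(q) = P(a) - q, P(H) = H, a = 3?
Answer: 3597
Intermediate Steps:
b(q) = 3 - q
b(-4) - 359*l(-10) = (3 - 1*(-4)) - 359*(-10) = (3 + 4) + 3590 = 7 + 3590 = 3597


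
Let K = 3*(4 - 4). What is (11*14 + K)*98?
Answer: 15092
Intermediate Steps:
K = 0 (K = 3*0 = 0)
(11*14 + K)*98 = (11*14 + 0)*98 = (154 + 0)*98 = 154*98 = 15092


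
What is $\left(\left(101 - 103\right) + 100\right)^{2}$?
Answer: $9604$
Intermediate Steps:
$\left(\left(101 - 103\right) + 100\right)^{2} = \left(-2 + 100\right)^{2} = 98^{2} = 9604$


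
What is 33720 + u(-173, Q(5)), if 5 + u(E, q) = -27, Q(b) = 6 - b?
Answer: 33688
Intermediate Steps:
u(E, q) = -32 (u(E, q) = -5 - 27 = -32)
33720 + u(-173, Q(5)) = 33720 - 32 = 33688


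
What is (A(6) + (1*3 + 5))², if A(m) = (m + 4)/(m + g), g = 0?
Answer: 841/9 ≈ 93.444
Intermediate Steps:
A(m) = (4 + m)/m (A(m) = (m + 4)/(m + 0) = (4 + m)/m)
(A(6) + (1*3 + 5))² = ((4 + 6)/6 + (1*3 + 5))² = ((⅙)*10 + (3 + 5))² = (5/3 + 8)² = (29/3)² = 841/9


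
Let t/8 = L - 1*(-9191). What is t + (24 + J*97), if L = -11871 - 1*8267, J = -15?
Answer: -89007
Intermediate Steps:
L = -20138 (L = -11871 - 8267 = -20138)
t = -87576 (t = 8*(-20138 - 1*(-9191)) = 8*(-20138 + 9191) = 8*(-10947) = -87576)
t + (24 + J*97) = -87576 + (24 - 15*97) = -87576 + (24 - 1455) = -87576 - 1431 = -89007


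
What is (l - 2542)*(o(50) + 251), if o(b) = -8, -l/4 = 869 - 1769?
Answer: 257094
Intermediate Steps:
l = 3600 (l = -4*(869 - 1769) = -4*(-900) = 3600)
(l - 2542)*(o(50) + 251) = (3600 - 2542)*(-8 + 251) = 1058*243 = 257094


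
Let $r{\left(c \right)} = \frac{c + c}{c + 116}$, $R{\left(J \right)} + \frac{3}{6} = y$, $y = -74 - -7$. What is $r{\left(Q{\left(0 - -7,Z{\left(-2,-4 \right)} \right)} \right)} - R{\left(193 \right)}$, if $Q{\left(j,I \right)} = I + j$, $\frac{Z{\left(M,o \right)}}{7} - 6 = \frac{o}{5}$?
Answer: $\frac{108463}{1594} \approx 68.045$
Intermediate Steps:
$Z{\left(M,o \right)} = 42 + \frac{7 o}{5}$ ($Z{\left(M,o \right)} = 42 + 7 \frac{o}{5} = 42 + \frac{7 o}{5}$)
$y = -67$ ($y = -74 + 7 = -67$)
$R{\left(J \right)} = - \frac{135}{2}$ ($R{\left(J \right)} = - \frac{1}{2} - 67 = - \frac{135}{2}$)
$r{\left(c \right)} = \frac{2 c}{116 + c}$
$r{\left(Q{\left(0 - -7,Z{\left(-2,-4 \right)} \right)} \right)} - R{\left(193 \right)} = \frac{2 \left(\left(42 + \frac{7}{5} \left(-4\right)\right) + \left(0 - -7\right)\right)}{116 + \left(\left(42 + \frac{7}{5} \left(-4\right)\right) + \left(0 - -7\right)\right)} - - \frac{135}{2} = \frac{2 \left(\left(42 - \frac{28}{5}\right) + \left(0 + 7\right)\right)}{116 + \left(\left(42 - \frac{28}{5}\right) + \left(0 + 7\right)\right)} + \frac{135}{2} = \frac{2 \left(\frac{182}{5} + 7\right)}{116 + \left(\frac{182}{5} + 7\right)} + \frac{135}{2} = 2 \cdot \frac{217}{5} \frac{1}{116 + \frac{217}{5}} + \frac{135}{2} = 2 \cdot \frac{217}{5} \frac{1}{\frac{797}{5}} + \frac{135}{2} = 2 \cdot \frac{217}{5} \cdot \frac{5}{797} + \frac{135}{2} = \frac{434}{797} + \frac{135}{2} = \frac{108463}{1594}$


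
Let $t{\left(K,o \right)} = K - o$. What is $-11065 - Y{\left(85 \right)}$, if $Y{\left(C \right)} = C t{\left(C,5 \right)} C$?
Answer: $-589065$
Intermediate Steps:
$Y{\left(C \right)} = C^{2} \left(-5 + C\right)$ ($Y{\left(C \right)} = C \left(C - 5\right) C = C \left(-5 + C\right) C = C^{2} \left(-5 + C\right)$)
$-11065 - Y{\left(85 \right)} = -11065 - 85^{2} \left(-5 + 85\right) = -11065 - 7225 \cdot 80 = -11065 - 578000 = -589065$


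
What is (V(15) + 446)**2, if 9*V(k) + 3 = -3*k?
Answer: 1747684/9 ≈ 1.9419e+5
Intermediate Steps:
V(k) = -1/3 - k/3 (V(k) = -1/3 + (-3*k)/9 = -1/3 - k/3)
(V(15) + 446)**2 = ((-1/3 - 1/3*15) + 446)**2 = ((-1/3 - 5) + 446)**2 = (-16/3 + 446)**2 = (1322/3)**2 = 1747684/9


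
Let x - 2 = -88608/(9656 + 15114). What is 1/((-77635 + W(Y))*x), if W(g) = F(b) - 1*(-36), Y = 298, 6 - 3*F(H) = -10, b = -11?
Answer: 37155/4547144054 ≈ 8.1711e-6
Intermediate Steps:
F(H) = 16/3 (F(H) = 2 - ⅓*(-10) = 2 + 10/3 = 16/3)
W(g) = 124/3 (W(g) = 16/3 - 1*(-36) = 16/3 + 36 = 124/3)
x = -19534/12385 (x = 2 - 88608/(9656 + 15114) = 2 - 88608/24770 = 2 - 88608*1/24770 = 2 - 44304/12385 = -19534/12385 ≈ -1.5772)
1/((-77635 + W(Y))*x) = 1/((-77635 + 124/3)*(-19534/12385)) = -12385/19534/(-232781/3) = -3/232781*(-12385/19534) = 37155/4547144054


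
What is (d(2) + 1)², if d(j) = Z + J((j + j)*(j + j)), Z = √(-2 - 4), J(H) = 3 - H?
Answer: (12 - I*√6)² ≈ 138.0 - 58.788*I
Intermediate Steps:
Z = I*√6 (Z = √(-6) = I*√6 ≈ 2.4495*I)
d(j) = 3 - 4*j² + I*√6 (d(j) = I*√6 + (3 - (j + j)*(j + j)) = I*√6 + (3 - 2*j*2*j) = I*√6 + (3 - 4*j²) = 3 - 4*j² + I*√6)
(d(2) + 1)² = ((3 - 4*2² + I*√6) + 1)² = ((3 - 4*4 + I*√6) + 1)² = ((3 - 16 + I*√6) + 1)² = ((-13 + I*√6) + 1)² = (-12 + I*√6)²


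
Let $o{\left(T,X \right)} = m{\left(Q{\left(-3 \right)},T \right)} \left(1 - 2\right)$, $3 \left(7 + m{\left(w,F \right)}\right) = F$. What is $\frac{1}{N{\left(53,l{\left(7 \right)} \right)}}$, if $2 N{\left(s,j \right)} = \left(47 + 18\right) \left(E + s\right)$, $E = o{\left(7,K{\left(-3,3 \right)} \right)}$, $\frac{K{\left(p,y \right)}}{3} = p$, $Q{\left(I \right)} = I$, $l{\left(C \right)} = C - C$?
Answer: $\frac{6}{11245} \approx 0.00053357$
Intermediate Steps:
$l{\left(C \right)} = 0$
$m{\left(w,F \right)} = -7 + \frac{F}{3}$
$K{\left(p,y \right)} = 3 p$
$o{\left(T,X \right)} = 7 - \frac{T}{3}$ ($o{\left(T,X \right)} = \left(-7 + \frac{T}{3}\right) \left(1 - 2\right) = \left(-7 + \frac{T}{3}\right) \left(-1\right) = 7 - \frac{T}{3}$)
$E = \frac{14}{3}$ ($E = 7 - \frac{7}{3} = \frac{14}{3} \approx 4.6667$)
$N{\left(s,j \right)} = \frac{455}{3} + \frac{65 s}{2}$ ($N{\left(s,j \right)} = \frac{\left(47 + 18\right) \left(\frac{14}{3} + s\right)}{2} = \frac{65 \left(\frac{14}{3} + s\right)}{2} = \frac{\frac{910}{3} + 65 s}{2} = \frac{455}{3} + \frac{65 s}{2}$)
$\frac{1}{N{\left(53,l{\left(7 \right)} \right)}} = \frac{1}{\frac{455}{3} + \frac{65}{2} \cdot 53} = \frac{1}{\frac{455}{3} + \frac{3445}{2}} = \frac{1}{\frac{11245}{6}} = \frac{6}{11245}$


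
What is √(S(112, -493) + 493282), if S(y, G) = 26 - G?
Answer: 11*√4081 ≈ 702.71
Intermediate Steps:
√(S(112, -493) + 493282) = √((26 - 1*(-493)) + 493282) = √((26 + 493) + 493282) = √(519 + 493282) = √493801 = 11*√4081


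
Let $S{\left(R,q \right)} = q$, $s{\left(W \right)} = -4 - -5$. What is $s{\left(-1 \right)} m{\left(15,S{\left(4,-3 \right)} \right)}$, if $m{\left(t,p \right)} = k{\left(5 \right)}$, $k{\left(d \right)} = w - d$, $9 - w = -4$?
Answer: $8$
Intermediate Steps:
$s{\left(W \right)} = 1$ ($s{\left(W \right)} = -4 + 5 = 1$)
$w = 13$ ($w = 9 - -4 = 9 + 4 = 13$)
$k{\left(d \right)} = 13 - d$
$m{\left(t,p \right)} = 8$ ($m{\left(t,p \right)} = 13 - 5 = 8$)
$s{\left(-1 \right)} m{\left(15,S{\left(4,-3 \right)} \right)} = 1 \cdot 8 = 8$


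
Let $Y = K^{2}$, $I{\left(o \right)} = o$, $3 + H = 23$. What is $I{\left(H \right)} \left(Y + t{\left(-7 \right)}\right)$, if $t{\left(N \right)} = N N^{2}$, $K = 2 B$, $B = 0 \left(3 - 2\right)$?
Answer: $-6860$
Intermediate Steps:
$H = 20$ ($H = -3 + 23 = 20$)
$B = 0$ ($B = 0 \left(3 - 2\right) = 0 \cdot 1 = 0$)
$K = 0$ ($K = 2 \cdot 0 = 0$)
$Y = 0$ ($Y = 0^{2} = 0$)
$t{\left(N \right)} = N^{3}$
$I{\left(H \right)} \left(Y + t{\left(-7 \right)}\right) = 20 \left(0 + \left(-7\right)^{3}\right) = 20 \left(0 - 343\right) = 20 \left(-343\right) = -6860$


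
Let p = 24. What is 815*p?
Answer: 19560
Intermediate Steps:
815*p = 815*24 = 19560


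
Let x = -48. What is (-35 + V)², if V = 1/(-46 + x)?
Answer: 10830681/8836 ≈ 1225.7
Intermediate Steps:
V = -1/94 (V = 1/(-46 - 48) = 1/(-94) = -1/94 ≈ -0.010638)
(-35 + V)² = (-35 - 1/94)² = (-3291/94)² = 10830681/8836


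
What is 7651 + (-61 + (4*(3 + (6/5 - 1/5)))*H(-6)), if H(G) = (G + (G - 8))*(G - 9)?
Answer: 12390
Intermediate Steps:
H(G) = (-9 + G)*(-8 + 2*G) (H(G) = (G + (-8 + G))*(-9 + G) = (-8 + 2*G)*(-9 + G) = (-9 + G)*(-8 + 2*G))
7651 + (-61 + (4*(3 + (6/5 - 1/5)))*H(-6)) = 7651 + (-61 + (4*(3 + (6/5 - 1/5)))*(72 - 26*(-6) + 2*(-6)²)) = 7651 + (-61 + (4*(3 + (6*(⅕) - 1*⅕)))*(72 + 156 + 2*36)) = 7651 + (-61 + (4*(3 + (6/5 - ⅕)))*(72 + 156 + 72)) = 7651 + (-61 + (4*(3 + 1))*300) = 7651 + (-61 + (4*4)*300) = 7651 + (-61 + 16*300) = 7651 + (-61 + 4800) = 7651 + 4739 = 12390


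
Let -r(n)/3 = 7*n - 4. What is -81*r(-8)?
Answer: -14580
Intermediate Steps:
r(n) = 12 - 21*n (r(n) = -3*(7*n - 4) = -3*(-4 + 7*n) = 12 - 21*n)
-81*r(-8) = -81*(12 - 21*(-8)) = -81*(12 + 168) = -81*180 = -14580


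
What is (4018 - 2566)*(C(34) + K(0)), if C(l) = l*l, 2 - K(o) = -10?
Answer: 1695936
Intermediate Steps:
K(o) = 12 (K(o) = 2 - 1*(-10) = 2 + 10 = 12)
C(l) = l²
(4018 - 2566)*(C(34) + K(0)) = (4018 - 2566)*(34² + 12) = 1452*(1156 + 12) = 1452*1168 = 1695936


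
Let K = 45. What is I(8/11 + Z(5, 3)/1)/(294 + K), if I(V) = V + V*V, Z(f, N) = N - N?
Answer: 152/41019 ≈ 0.0037056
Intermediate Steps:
Z(f, N) = 0
I(V) = V + V²
I(8/11 + Z(5, 3)/1)/(294 + K) = ((8/11 + 0/1)*(1 + (8/11 + 0/1)))/(294 + 45) = ((8*(1/11) + 0*1)*(1 + (8*(1/11) + 0*1)))/339 = ((8/11 + 0)*(1 + (8/11 + 0)))*(1/339) = (8*(1 + 8/11)/11)*(1/339) = ((8/11)*(19/11))*(1/339) = (152/121)*(1/339) = 152/41019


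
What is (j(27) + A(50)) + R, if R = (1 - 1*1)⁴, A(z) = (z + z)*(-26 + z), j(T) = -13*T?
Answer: 2049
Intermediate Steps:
A(z) = 2*z*(-26 + z) (A(z) = (2*z)*(-26 + z) = 2*z*(-26 + z))
R = 0 (R = (1 - 1)⁴ = 0⁴ = 0)
(j(27) + A(50)) + R = (-13*27 + 2*50*(-26 + 50)) + 0 = (-351 + 2*50*24) + 0 = (-351 + 2400) + 0 = 2049 + 0 = 2049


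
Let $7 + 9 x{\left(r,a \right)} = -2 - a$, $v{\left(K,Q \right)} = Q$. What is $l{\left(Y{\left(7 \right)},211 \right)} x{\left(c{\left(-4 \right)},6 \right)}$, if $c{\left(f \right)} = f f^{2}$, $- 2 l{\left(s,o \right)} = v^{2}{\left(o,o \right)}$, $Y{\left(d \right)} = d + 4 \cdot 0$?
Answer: $\frac{222605}{6} \approx 37101.0$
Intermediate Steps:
$Y{\left(d \right)} = d$ ($Y{\left(d \right)} = d + 0 = d$)
$l{\left(s,o \right)} = - \frac{o^{2}}{2}$
$c{\left(f \right)} = f^{3}$
$x{\left(r,a \right)} = -1 - \frac{a}{9}$ ($x{\left(r,a \right)} = - \frac{7}{9} + \frac{-2 - a}{9} = - \frac{7}{9} - \left(\frac{2}{9} + \frac{a}{9}\right) = -1 - \frac{a}{9}$)
$l{\left(Y{\left(7 \right)},211 \right)} x{\left(c{\left(-4 \right)},6 \right)} = - \frac{211^{2}}{2} \left(-1 - \frac{2}{3}\right) = \left(- \frac{1}{2}\right) 44521 \left(-1 - \frac{2}{3}\right) = \left(- \frac{44521}{2}\right) \left(- \frac{5}{3}\right) = \frac{222605}{6}$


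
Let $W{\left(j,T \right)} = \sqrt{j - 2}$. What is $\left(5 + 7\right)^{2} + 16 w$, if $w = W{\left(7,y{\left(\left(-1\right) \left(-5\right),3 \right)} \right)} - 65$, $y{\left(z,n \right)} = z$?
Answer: $-896 + 16 \sqrt{5} \approx -860.22$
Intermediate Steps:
$W{\left(j,T \right)} = \sqrt{-2 + j}$
$w = -65 + \sqrt{5}$ ($w = \sqrt{-2 + 7} - 65 = \sqrt{5} - 65 = -65 + \sqrt{5} \approx -62.764$)
$\left(5 + 7\right)^{2} + 16 w = \left(5 + 7\right)^{2} + 16 \left(-65 + \sqrt{5}\right) = 12^{2} - \left(1040 - 16 \sqrt{5}\right) = 144 - \left(1040 - 16 \sqrt{5}\right) = -896 + 16 \sqrt{5}$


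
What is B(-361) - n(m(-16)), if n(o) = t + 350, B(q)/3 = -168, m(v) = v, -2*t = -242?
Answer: -975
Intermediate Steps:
t = 121 (t = -½*(-242) = 121)
B(q) = -504 (B(q) = 3*(-168) = -504)
n(o) = 471 (n(o) = 121 + 350 = 471)
B(-361) - n(m(-16)) = -504 - 1*471 = -504 - 471 = -975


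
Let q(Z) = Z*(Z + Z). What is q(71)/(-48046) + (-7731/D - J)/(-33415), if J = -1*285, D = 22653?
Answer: -441188245933/2020467747765 ≈ -0.21836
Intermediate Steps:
J = -285
q(Z) = 2*Z² (q(Z) = Z*(2*Z) = 2*Z²)
q(71)/(-48046) + (-7731/D - J)/(-33415) = (2*71²)/(-48046) + (-7731/22653 - 1*(-285))/(-33415) = (2*5041)*(-1/48046) + (-7731*1/22653 + 285)*(-1/33415) = 10082*(-1/48046) + (-859/2517 + 285)*(-1/33415) = -5041/24023 + (716486/2517)*(-1/33415) = -5041/24023 - 716486/84105555 = -441188245933/2020467747765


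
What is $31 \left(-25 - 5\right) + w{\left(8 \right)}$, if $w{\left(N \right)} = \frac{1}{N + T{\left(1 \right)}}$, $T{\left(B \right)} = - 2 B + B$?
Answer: $- \frac{6509}{7} \approx -929.86$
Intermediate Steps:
$T{\left(B \right)} = - B$
$w{\left(N \right)} = \frac{1}{-1 + N}$ ($w{\left(N \right)} = \frac{1}{N - 1} = \frac{1}{-1 + N}$)
$31 \left(-25 - 5\right) + w{\left(8 \right)} = 31 \left(-25 - 5\right) + \frac{1}{-1 + 8} = 31 \left(-25 - 5\right) + \frac{1}{7} = 31 \left(-30\right) + \frac{1}{7} = -930 + \frac{1}{7} = - \frac{6509}{7}$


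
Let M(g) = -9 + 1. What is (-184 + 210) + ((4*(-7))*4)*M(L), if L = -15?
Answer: 922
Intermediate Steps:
M(g) = -8
(-184 + 210) + ((4*(-7))*4)*M(L) = (-184 + 210) + ((4*(-7))*4)*(-8) = 26 - 28*4*(-8) = 26 - 112*(-8) = 26 + 896 = 922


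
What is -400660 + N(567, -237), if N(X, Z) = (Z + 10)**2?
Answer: -349131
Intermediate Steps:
N(X, Z) = (10 + Z)**2
-400660 + N(567, -237) = -400660 + (10 - 237)**2 = -400660 + (-227)**2 = -400660 + 51529 = -349131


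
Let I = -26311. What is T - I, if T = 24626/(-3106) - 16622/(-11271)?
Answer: 460431173536/17503863 ≈ 26305.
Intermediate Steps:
T = -112965857/17503863 (T = 24626*(-1/3106) - 16622*(-1/11271) = -12313/1553 + 16622/11271 = -112965857/17503863 ≈ -6.4538)
T - I = -112965857/17503863 - 1*(-26311) = -112965857/17503863 + 26311 = 460431173536/17503863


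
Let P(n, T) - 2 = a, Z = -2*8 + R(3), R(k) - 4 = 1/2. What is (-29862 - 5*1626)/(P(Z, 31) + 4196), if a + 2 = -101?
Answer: -12664/1365 ≈ -9.2776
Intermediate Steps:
R(k) = 9/2 (R(k) = 4 + 1/2 = 4 + ½ = 9/2)
a = -103 (a = -2 - 101 = -103)
Z = -23/2 (Z = -2*8 + 9/2 = -16 + 9/2 = -23/2 ≈ -11.500)
P(n, T) = -101 (P(n, T) = 2 - 103 = -101)
(-29862 - 5*1626)/(P(Z, 31) + 4196) = (-29862 - 5*1626)/(-101 + 4196) = (-29862 - 8130)/4095 = -37992*1/4095 = -12664/1365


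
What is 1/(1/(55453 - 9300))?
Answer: 46153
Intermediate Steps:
1/(1/(55453 - 9300)) = 1/(1/46153) = 46153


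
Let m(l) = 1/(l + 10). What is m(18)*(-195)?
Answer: -195/28 ≈ -6.9643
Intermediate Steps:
m(l) = 1/(10 + l)
m(18)*(-195) = -195/(10 + 18) = -195/28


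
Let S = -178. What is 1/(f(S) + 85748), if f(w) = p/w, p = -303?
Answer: 178/15263447 ≈ 1.1662e-5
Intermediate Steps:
f(w) = -303/w
1/(f(S) + 85748) = 1/(-303/(-178) + 85748) = 1/(-303*(-1/178) + 85748) = 1/(303/178 + 85748) = 1/(15263447/178) = 178/15263447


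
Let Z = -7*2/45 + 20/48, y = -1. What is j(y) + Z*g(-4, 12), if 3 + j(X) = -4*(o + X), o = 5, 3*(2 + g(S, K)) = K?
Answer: -1691/90 ≈ -18.789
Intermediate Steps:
g(S, K) = -2 + K/3
j(X) = -23 - 4*X (j(X) = -3 - 4*(5 + X) = -3 + (-20 - 4*X) = -23 - 4*X)
Z = 19/180 (Z = -14*1/45 + 20*(1/48) = -14/45 + 5/12 = 19/180 ≈ 0.10556)
j(y) + Z*g(-4, 12) = (-23 - 4*(-1)) + 19*(-2 + (⅓)*12)/180 = (-23 + 4) + 19*(-2 + 4)/180 = -19 + (19/180)*2 = -19 + 19/90 = -1691/90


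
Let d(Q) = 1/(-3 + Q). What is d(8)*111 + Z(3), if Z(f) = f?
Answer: 126/5 ≈ 25.200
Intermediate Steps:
d(8)*111 + Z(3) = 111/(-3 + 8) + 3 = 111/5 + 3 = 126/5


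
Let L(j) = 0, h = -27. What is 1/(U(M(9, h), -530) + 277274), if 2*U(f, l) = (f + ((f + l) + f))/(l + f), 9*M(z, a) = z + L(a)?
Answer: 1058/293356419 ≈ 3.6065e-6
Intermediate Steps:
M(z, a) = z/9 (M(z, a) = (z + 0)/9 = z/9)
U(f, l) = (l + 3*f)/(2*(f + l)) (U(f, l) = ((f + ((f + l) + f))/(l + f))/2 = ((f + (l + 2*f))/(f + l))/2 = ((l + 3*f)/(f + l))/2 = (l + 3*f)/(2*(f + l)))
1/(U(M(9, h), -530) + 277274) = 1/((-530 + 3*((⅑)*9))/(2*((⅑)*9 - 530)) + 277274) = 1/((-530 + 3*1)/(2*(1 - 530)) + 277274) = 1/((½)*(-530 + 3)/(-529) + 277274) = 1/((½)*(-1/529)*(-527) + 277274) = 1/(527/1058 + 277274) = 1/(293356419/1058) = 1058/293356419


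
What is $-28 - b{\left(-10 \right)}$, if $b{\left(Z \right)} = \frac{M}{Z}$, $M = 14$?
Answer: $- \frac{133}{5} \approx -26.6$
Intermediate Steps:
$b{\left(Z \right)} = \frac{14}{Z}$
$-28 - b{\left(-10 \right)} = -28 - \frac{14}{-10} = -28 - 14 \left(- \frac{1}{10}\right) = -28 - - \frac{7}{5} = -28 + \frac{7}{5} = - \frac{133}{5}$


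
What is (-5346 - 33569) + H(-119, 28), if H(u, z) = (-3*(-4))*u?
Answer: -40343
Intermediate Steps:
H(u, z) = 12*u
(-5346 - 33569) + H(-119, 28) = (-5346 - 33569) + 12*(-119) = -38915 - 1428 = -40343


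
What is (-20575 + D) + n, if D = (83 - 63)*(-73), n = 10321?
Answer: -11714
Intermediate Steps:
D = -1460 (D = 20*(-73) = -1460)
(-20575 + D) + n = (-20575 - 1460) + 10321 = -22035 + 10321 = -11714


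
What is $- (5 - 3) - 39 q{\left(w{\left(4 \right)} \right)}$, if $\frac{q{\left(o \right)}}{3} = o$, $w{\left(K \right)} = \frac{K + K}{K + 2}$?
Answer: $-158$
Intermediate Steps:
$w{\left(K \right)} = \frac{2 K}{2 + K}$
$q{\left(o \right)} = 3 o$
$- (5 - 3) - 39 q{\left(w{\left(4 \right)} \right)} = - (5 - 3) - 39 \cdot 3 \cdot 2 \cdot 4 \frac{1}{2 + 4} = \left(-1\right) 2 - 39 \cdot 3 \cdot 2 \cdot 4 \cdot \frac{1}{6} = -2 - 39 \cdot 3 \cdot 2 \cdot 4 \cdot \frac{1}{6} = -2 - 39 \cdot 3 \cdot \frac{4}{3} = -2 - 156 = -158$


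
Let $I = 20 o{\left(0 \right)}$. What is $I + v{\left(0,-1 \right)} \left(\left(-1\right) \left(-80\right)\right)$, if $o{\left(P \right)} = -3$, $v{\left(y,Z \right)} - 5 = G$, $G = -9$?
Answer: $-380$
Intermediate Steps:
$v{\left(y,Z \right)} = -4$ ($v{\left(y,Z \right)} = 5 - 9 = -4$)
$I = -60$ ($I = 20 \left(-3\right) = -60$)
$I + v{\left(0,-1 \right)} \left(\left(-1\right) \left(-80\right)\right) = -60 - 4 \left(\left(-1\right) \left(-80\right)\right) = -60 - 320 = -380$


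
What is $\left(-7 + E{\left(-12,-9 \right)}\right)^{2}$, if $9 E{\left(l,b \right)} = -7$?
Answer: $\frac{4900}{81} \approx 60.494$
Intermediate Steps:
$E{\left(l,b \right)} = - \frac{7}{9}$ ($E{\left(l,b \right)} = \frac{1}{9} \left(-7\right) = - \frac{7}{9}$)
$\left(-7 + E{\left(-12,-9 \right)}\right)^{2} = \left(-7 - \frac{7}{9}\right)^{2} = \left(- \frac{70}{9}\right)^{2} = \frac{4900}{81}$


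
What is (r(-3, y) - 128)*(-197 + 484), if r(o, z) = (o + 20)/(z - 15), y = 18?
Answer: -105329/3 ≈ -35110.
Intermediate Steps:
r(o, z) = (20 + o)/(-15 + z)
(r(-3, y) - 128)*(-197 + 484) = ((20 - 3)/(-15 + 18) - 128)*(-197 + 484) = (17/3 - 128)*287 = -367/3*287 = -105329/3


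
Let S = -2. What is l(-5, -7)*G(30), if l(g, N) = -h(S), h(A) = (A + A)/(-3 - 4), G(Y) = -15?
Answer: 60/7 ≈ 8.5714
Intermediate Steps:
h(A) = -2*A/7 (h(A) = (2*A)/(-7) = (2*A)*(-1/7) = -2*A/7)
l(g, N) = -4/7 (l(g, N) = -(-2)*(-2)/7 = -1*4/7 = -4/7)
l(-5, -7)*G(30) = -4/7*(-15) = 60/7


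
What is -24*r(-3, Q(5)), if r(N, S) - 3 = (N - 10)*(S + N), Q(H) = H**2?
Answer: 6792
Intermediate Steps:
r(N, S) = 3 + (-10 + N)*(N + S) (r(N, S) = 3 + (N - 10)*(S + N) = 3 + (-10 + N)*(N + S))
-24*r(-3, Q(5)) = -24*(3 + (-3)**2 - 10*(-3) - 10*5**2 - 3*5**2) = -24*(3 + 9 + 30 - 10*25 - 3*25) = -24*(3 + 9 + 30 - 250 - 75) = -24*(-283) = 6792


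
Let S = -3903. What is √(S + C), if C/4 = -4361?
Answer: I*√21347 ≈ 146.11*I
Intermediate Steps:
C = -17444 (C = 4*(-4361) = -17444)
√(S + C) = √(-3903 - 17444) = √(-21347) = I*√21347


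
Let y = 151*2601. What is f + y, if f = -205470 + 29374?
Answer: 216655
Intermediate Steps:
f = -176096
y = 392751
f + y = -176096 + 392751 = 216655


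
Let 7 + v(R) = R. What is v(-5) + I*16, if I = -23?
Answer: -380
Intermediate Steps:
v(R) = -7 + R
v(-5) + I*16 = (-7 - 5) - 23*16 = -12 - 368 = -380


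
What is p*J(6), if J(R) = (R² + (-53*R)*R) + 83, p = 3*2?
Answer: -10734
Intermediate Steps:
p = 6
J(R) = 83 - 52*R² (J(R) = (R² - 53*R²) + 83 = -52*R² + 83 = 83 - 52*R²)
p*J(6) = 6*(83 - 52*6²) = 6*(83 - 52*36) = 6*(83 - 1872) = 6*(-1789) = -10734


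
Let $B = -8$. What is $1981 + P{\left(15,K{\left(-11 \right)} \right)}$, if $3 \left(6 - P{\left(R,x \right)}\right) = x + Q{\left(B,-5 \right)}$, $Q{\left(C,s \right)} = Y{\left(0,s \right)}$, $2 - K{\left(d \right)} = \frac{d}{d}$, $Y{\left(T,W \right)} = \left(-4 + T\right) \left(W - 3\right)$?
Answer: $1976$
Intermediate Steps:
$Y{\left(T,W \right)} = \left(-4 + T\right) \left(-3 + W\right)$
$K{\left(d \right)} = 1$ ($K{\left(d \right)} = 2 - \frac{d}{d} = 2 - 1 = 1$)
$Q{\left(C,s \right)} = 12 - 4 s$ ($Q{\left(C,s \right)} = 12 - 4 s - 0 + 0 s = 12 - 4 s + 0 + 0 = 12 - 4 s$)
$P{\left(R,x \right)} = - \frac{14}{3} - \frac{x}{3}$ ($P{\left(R,x \right)} = 6 - \frac{x + \left(12 - -20\right)}{3} = 6 - \frac{x + \left(12 + 20\right)}{3} = 6 - \frac{x + 32}{3} = 6 - \frac{32 + x}{3} = 6 - \left(\frac{32}{3} + \frac{x}{3}\right) = - \frac{14}{3} - \frac{x}{3}$)
$1981 + P{\left(15,K{\left(-11 \right)} \right)} = 1981 - 5 = 1976$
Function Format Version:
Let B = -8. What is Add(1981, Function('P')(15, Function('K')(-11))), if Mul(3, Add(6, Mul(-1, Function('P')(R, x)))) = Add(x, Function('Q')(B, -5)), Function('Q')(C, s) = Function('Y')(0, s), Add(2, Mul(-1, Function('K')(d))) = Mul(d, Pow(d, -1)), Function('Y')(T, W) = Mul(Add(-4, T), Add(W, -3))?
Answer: 1976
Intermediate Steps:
Function('Y')(T, W) = Mul(Add(-4, T), Add(-3, W))
Function('K')(d) = 1 (Function('K')(d) = Add(2, Mul(-1, Mul(d, Pow(d, -1)))) = Add(2, Mul(-1, 1)) = Add(2, -1) = 1)
Function('Q')(C, s) = Add(12, Mul(-4, s)) (Function('Q')(C, s) = Add(12, Mul(-4, s), Mul(-3, 0), Mul(0, s)) = Add(12, Mul(-4, s), 0, 0) = Add(12, Mul(-4, s)))
Function('P')(R, x) = Add(Rational(-14, 3), Mul(Rational(-1, 3), x)) (Function('P')(R, x) = Add(6, Mul(Rational(-1, 3), Add(x, Add(12, Mul(-4, -5))))) = Add(6, Mul(Rational(-1, 3), Add(x, Add(12, 20)))) = Add(6, Mul(Rational(-1, 3), Add(x, 32))) = Add(6, Mul(Rational(-1, 3), Add(32, x))) = Add(6, Add(Rational(-32, 3), Mul(Rational(-1, 3), x))) = Add(Rational(-14, 3), Mul(Rational(-1, 3), x)))
Add(1981, Function('P')(15, Function('K')(-11))) = Add(1981, Add(Rational(-14, 3), Mul(Rational(-1, 3), 1))) = Add(1981, Add(Rational(-14, 3), Rational(-1, 3))) = Add(1981, -5) = 1976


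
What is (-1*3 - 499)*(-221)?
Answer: 110942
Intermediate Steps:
(-1*3 - 499)*(-221) = (-3 - 499)*(-221) = -502*(-221) = 110942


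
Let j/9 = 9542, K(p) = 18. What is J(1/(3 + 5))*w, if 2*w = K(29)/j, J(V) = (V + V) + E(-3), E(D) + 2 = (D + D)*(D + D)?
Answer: 137/38168 ≈ 0.0035894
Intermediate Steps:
j = 85878 (j = 9*9542 = 85878)
E(D) = -2 + 4*D**2 (E(D) = -2 + (D + D)*(D + D) = -2 + (2*D)*(2*D) = -2 + 4*D**2)
J(V) = 34 + 2*V (J(V) = (V + V) + (-2 + 4*(-3)**2) = 2*V + (-2 + 4*9) = 2*V + (-2 + 36) = 2*V + 34 = 34 + 2*V)
w = 1/9542 (w = (18/85878)/2 = (18*(1/85878))/2 = (1/2)*(1/4771) = 1/9542 ≈ 0.00010480)
J(1/(3 + 5))*w = (34 + 2/(3 + 5))*(1/9542) = (34 + 2/8)*(1/9542) = (34 + 2*(1/8))*(1/9542) = (34 + 1/4)*(1/9542) = (137/4)*(1/9542) = 137/38168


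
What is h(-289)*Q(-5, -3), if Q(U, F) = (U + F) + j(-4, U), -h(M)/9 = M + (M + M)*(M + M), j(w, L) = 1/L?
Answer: 24634071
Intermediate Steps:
h(M) = -36*M² - 9*M (h(M) = -9*(M + (M + M)*(M + M)) = -9*(M + (2*M)*(2*M)) = -9*(M + 4*M²) = -36*M² - 9*M)
Q(U, F) = F + U + 1/U (Q(U, F) = (U + F) + 1/U = (F + U) + 1/U = F + U + 1/U)
h(-289)*Q(-5, -3) = (-9*(-289)*(1 + 4*(-289)))*(-3 - 5 + 1/(-5)) = (-9*(-289)*(1 - 1156))*(-3 - 5 - ⅕) = -9*(-289)*(-1155)*(-41/5) = -3004155*(-41/5) = 24634071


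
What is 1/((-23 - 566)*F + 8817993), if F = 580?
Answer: 1/8476373 ≈ 1.1797e-7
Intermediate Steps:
1/((-23 - 566)*F + 8817993) = 1/((-23 - 566)*580 + 8817993) = 1/(-589*580 + 8817993) = 1/(-341620 + 8817993) = 1/8476373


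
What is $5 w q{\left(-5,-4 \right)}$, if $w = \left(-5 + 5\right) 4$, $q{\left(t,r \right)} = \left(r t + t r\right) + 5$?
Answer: $0$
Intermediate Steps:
$q{\left(t,r \right)} = 5 + 2 r t$ ($q{\left(t,r \right)} = \left(r t + r t\right) + 5 = 2 r t + 5 = 5 + 2 r t$)
$w = 0$ ($w = 0 \cdot 4 = 0$)
$5 w q{\left(-5,-4 \right)} = 5 \cdot 0 \left(5 + 2 \left(-4\right) \left(-5\right)\right) = 0 \left(5 + 40\right) = 0 \cdot 45 = 0$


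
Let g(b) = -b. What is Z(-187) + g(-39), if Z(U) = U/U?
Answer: 40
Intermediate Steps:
Z(U) = 1
Z(-187) + g(-39) = 1 - 1*(-39) = 1 + 39 = 40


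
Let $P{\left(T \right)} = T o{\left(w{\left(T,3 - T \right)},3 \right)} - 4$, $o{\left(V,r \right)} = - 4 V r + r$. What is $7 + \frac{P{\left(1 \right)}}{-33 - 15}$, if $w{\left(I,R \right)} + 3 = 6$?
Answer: $\frac{373}{48} \approx 7.7708$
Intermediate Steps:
$w{\left(I,R \right)} = 3$ ($w{\left(I,R \right)} = -3 + 6 = 3$)
$o{\left(V,r \right)} = r - 4 V r$ ($o{\left(V,r \right)} = - 4 V r + r = r - 4 V r$)
$P{\left(T \right)} = -4 - 33 T$ ($P{\left(T \right)} = T 3 \left(1 - 12\right) - 4 = T 3 \left(-11\right) - 4 = T \left(-33\right) - 4 = - 33 T - 4 = -4 - 33 T$)
$7 + \frac{P{\left(1 \right)}}{-33 - 15} = 7 + \frac{-4 - 33}{-33 - 15} = 7 + \frac{-4 - 33}{-48} = 7 - - \frac{37}{48} = 7 + \frac{37}{48} = \frac{373}{48}$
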